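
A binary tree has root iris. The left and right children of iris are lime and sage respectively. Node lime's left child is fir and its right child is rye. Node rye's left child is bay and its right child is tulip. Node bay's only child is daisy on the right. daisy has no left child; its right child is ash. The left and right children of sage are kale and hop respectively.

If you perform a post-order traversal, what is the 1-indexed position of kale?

8

Post-order visits the left subtree, then the right subtree, then the node.
At iris: go left to lime.
  At lime: go left to fir.
    fir is a leaf — visit fir.
  At lime: go right to rye.
    At rye: go left to bay.
      At bay: no left child.
      At bay: go right to daisy.
        At daisy: no left child.
        At daisy: go right to ash.
          ash is a leaf — visit ash.
        Visit daisy.
      Visit bay.
    At rye: go right to tulip.
      tulip is a leaf — visit tulip.
    Visit rye.
  Visit lime.
At iris: go right to sage.
  At sage: go left to kale.
    kale is a leaf — visit kale.
  At sage: go right to hop.
    hop is a leaf — visit hop.
  Visit sage.
Visit iris.
Full post-order sequence: fir, ash, daisy, bay, tulip, rye, lime, kale, hop, sage, iris.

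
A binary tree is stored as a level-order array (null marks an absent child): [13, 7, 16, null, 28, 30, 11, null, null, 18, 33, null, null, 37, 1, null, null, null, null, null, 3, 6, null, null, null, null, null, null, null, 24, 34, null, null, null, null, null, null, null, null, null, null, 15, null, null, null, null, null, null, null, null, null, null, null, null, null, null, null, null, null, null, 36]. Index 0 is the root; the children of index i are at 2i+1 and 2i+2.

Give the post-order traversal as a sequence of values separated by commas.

Post-order visits the left subtree, then the right subtree, then the node.
At 13: go left to 7.
  At 7: no left child.
  At 7: go right to 28.
    At 28: go left to 18.
      At 18: no left child.
      At 18: go right to 3.
        At 3: go left to 15.
          15 is a leaf — visit 15.
        At 3: no right child.
        Visit 3.
      Visit 18.
    At 28: go right to 33.
      At 33: go left to 6.
        6 is a leaf — visit 6.
      At 33: no right child.
      Visit 33.
    Visit 28.
  Visit 7.
At 13: go right to 16.
  At 16: go left to 30.
    30 is a leaf — visit 30.
  At 16: go right to 11.
    At 11: go left to 37.
      37 is a leaf — visit 37.
    At 11: go right to 1.
      At 1: go left to 24.
        At 24: no left child.
        At 24: go right to 36.
          36 is a leaf — visit 36.
        Visit 24.
      At 1: go right to 34.
        34 is a leaf — visit 34.
      Visit 1.
    Visit 11.
  Visit 16.
Visit 13.

15, 3, 18, 6, 33, 28, 7, 30, 37, 36, 24, 34, 1, 11, 16, 13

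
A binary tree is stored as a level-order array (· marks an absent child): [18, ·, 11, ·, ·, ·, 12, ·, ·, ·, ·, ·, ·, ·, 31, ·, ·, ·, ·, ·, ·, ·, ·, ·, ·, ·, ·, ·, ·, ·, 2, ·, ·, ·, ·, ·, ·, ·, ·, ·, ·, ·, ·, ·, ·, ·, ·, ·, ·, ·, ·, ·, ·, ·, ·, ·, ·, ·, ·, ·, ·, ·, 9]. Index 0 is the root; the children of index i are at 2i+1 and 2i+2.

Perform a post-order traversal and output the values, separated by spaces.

Post-order visits the left subtree, then the right subtree, then the node.
At 18: no left child.
At 18: go right to 11.
  At 11: no left child.
  At 11: go right to 12.
    At 12: no left child.
    At 12: go right to 31.
      At 31: no left child.
      At 31: go right to 2.
        At 2: no left child.
        At 2: go right to 9.
          9 is a leaf — visit 9.
        Visit 2.
      Visit 31.
    Visit 12.
  Visit 11.
Visit 18.

9 2 31 12 11 18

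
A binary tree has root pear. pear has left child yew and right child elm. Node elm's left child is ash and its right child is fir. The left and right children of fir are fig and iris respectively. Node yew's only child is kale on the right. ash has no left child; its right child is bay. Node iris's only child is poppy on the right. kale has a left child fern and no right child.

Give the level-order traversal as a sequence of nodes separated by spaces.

pear yew elm kale ash fir fern bay fig iris poppy

Level-order visits nodes level by level from the root, left to right within each level.
Level 0: pear
Level 1: yew, elm
Level 2: kale, ash, fir
Level 3: fern, bay, fig, iris
Level 4: poppy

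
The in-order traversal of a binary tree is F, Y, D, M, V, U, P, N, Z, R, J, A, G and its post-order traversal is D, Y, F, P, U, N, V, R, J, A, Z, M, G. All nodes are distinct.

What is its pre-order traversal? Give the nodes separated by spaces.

The last element of post-order is the root; it splits in-order into left and right subtrees.
Root G: left subtree has 12 nodes {F, Y, D, M, V, U, P, N, Z, R, J, A}, right has 0 { }.
  Root M: left subtree has 3 nodes {F, Y, D}, right has 8 {V, U, P, N, Z, R, J, A}.
    Root F: left subtree has 0 nodes { }, right has 2 {Y, D}.
      Root Y: left subtree has 0 nodes { }, right has 1 {D}.
    Root Z: left subtree has 4 nodes {V, U, P, N}, right has 3 {R, J, A}.
      Root V: left subtree has 0 nodes { }, right has 3 {U, P, N}.
        Root N: left subtree has 2 nodes {U, P}, right has 0 { }.
          Root U: left subtree has 0 nodes { }, right has 1 {P}.
      Root A: left subtree has 2 nodes {R, J}, right has 0 { }.
        Root J: left subtree has 1 node {R}, right has 0 { }.

G M F Y D Z V N U P A J R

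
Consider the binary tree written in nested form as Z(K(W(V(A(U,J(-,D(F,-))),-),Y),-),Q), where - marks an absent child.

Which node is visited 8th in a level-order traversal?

Level-order visits nodes level by level from the root, left to right within each level.
Level 0: Z
Level 1: K, Q
Level 2: W
Level 3: V, Y
Level 4: A
Level 5: U, J
Level 6: D
Level 7: F
Full level-order sequence: Z, K, Q, W, V, Y, A, U, J, D, F.

U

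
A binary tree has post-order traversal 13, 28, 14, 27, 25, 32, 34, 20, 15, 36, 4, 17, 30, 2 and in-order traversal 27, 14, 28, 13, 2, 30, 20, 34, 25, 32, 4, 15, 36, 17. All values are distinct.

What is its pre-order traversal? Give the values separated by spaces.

2 27 14 28 13 30 17 4 20 34 32 25 36 15

The last element of post-order is the root; it splits in-order into left and right subtrees.
Root 2: left subtree has 4 nodes {27, 14, 28, 13}, right has 9 {30, 20, 34, 25, 32, 4, 15, 36, 17}.
  Root 27: left subtree has 0 nodes { }, right has 3 {14, 28, 13}.
    Root 14: left subtree has 0 nodes { }, right has 2 {28, 13}.
      Root 28: left subtree has 0 nodes { }, right has 1 {13}.
  Root 30: left subtree has 0 nodes { }, right has 8 {20, 34, 25, 32, 4, 15, 36, 17}.
    Root 17: left subtree has 7 nodes {20, 34, 25, 32, 4, 15, 36}, right has 0 { }.
      Root 4: left subtree has 4 nodes {20, 34, 25, 32}, right has 2 {15, 36}.
        Root 20: left subtree has 0 nodes { }, right has 3 {34, 25, 32}.
          Root 34: left subtree has 0 nodes { }, right has 2 {25, 32}.
            Root 32: left subtree has 1 node {25}, right has 0 { }.
        Root 36: left subtree has 1 node {15}, right has 0 { }.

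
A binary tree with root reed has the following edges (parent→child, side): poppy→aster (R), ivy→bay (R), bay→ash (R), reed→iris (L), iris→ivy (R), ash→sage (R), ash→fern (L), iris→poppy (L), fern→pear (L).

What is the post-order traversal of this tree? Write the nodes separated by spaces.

aster poppy pear fern sage ash bay ivy iris reed

Post-order visits the left subtree, then the right subtree, then the node.
At reed: go left to iris.
  At iris: go left to poppy.
    At poppy: no left child.
    At poppy: go right to aster.
      aster is a leaf — visit aster.
    Visit poppy.
  At iris: go right to ivy.
    At ivy: no left child.
    At ivy: go right to bay.
      At bay: no left child.
      At bay: go right to ash.
        At ash: go left to fern.
          At fern: go left to pear.
            pear is a leaf — visit pear.
          At fern: no right child.
          Visit fern.
        At ash: go right to sage.
          sage is a leaf — visit sage.
        Visit ash.
      Visit bay.
    Visit ivy.
  Visit iris.
At reed: no right child.
Visit reed.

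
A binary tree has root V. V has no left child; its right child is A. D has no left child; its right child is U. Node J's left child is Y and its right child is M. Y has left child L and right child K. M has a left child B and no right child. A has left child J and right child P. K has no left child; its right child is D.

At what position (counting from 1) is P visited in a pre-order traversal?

11

Pre-order visits the node, then its left subtree, then its right subtree.
Visit V.
At V: no left child.
At V: go right to A.
  Visit A.
  At A: go left to J.
    Visit J.
    At J: go left to Y.
      Visit Y.
      At Y: go left to L.
        L is a leaf — visit L.
      At Y: go right to K.
        Visit K.
        At K: no left child.
        At K: go right to D.
          Visit D.
          At D: no left child.
          At D: go right to U.
            U is a leaf — visit U.
    At J: go right to M.
      Visit M.
      At M: go left to B.
        B is a leaf — visit B.
      At M: no right child.
  At A: go right to P.
    P is a leaf — visit P.
Full pre-order sequence: V, A, J, Y, L, K, D, U, M, B, P.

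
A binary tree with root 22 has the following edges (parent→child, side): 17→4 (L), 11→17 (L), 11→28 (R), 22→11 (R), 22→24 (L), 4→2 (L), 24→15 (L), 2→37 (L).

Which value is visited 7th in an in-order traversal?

In-order visits the left subtree, then the node, then the right subtree.
At 22: go left to 24.
  At 24: go left to 15.
    15 is a leaf — visit 15.
  Visit 24.
  At 24: no right child.
Visit 22.
At 22: go right to 11.
  At 11: go left to 17.
    At 17: go left to 4.
      At 4: go left to 2.
        At 2: go left to 37.
          37 is a leaf — visit 37.
        Visit 2.
        At 2: no right child.
      Visit 4.
      At 4: no right child.
    Visit 17.
    At 17: no right child.
  Visit 11.
  At 11: go right to 28.
    28 is a leaf — visit 28.
Full in-order sequence: 15, 24, 22, 37, 2, 4, 17, 11, 28.

17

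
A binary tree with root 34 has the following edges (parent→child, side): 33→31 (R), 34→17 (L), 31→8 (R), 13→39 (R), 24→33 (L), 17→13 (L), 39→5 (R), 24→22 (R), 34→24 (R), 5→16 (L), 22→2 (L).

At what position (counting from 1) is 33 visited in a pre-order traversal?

Pre-order visits the node, then its left subtree, then its right subtree.
Visit 34.
At 34: go left to 17.
  Visit 17.
  At 17: go left to 13.
    Visit 13.
    At 13: no left child.
    At 13: go right to 39.
      Visit 39.
      At 39: no left child.
      At 39: go right to 5.
        Visit 5.
        At 5: go left to 16.
          16 is a leaf — visit 16.
        At 5: no right child.
  At 17: no right child.
At 34: go right to 24.
  Visit 24.
  At 24: go left to 33.
    Visit 33.
    At 33: no left child.
    At 33: go right to 31.
      Visit 31.
      At 31: no left child.
      At 31: go right to 8.
        8 is a leaf — visit 8.
  At 24: go right to 22.
    Visit 22.
    At 22: go left to 2.
      2 is a leaf — visit 2.
    At 22: no right child.
Full pre-order sequence: 34, 17, 13, 39, 5, 16, 24, 33, 31, 8, 22, 2.

8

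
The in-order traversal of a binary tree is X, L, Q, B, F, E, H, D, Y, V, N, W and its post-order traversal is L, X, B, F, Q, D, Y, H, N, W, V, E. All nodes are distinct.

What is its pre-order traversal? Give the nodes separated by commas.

E, Q, X, L, F, B, V, H, Y, D, W, N

The last element of post-order is the root; it splits in-order into left and right subtrees.
Root E: left subtree has 5 nodes {X, L, Q, B, F}, right has 6 {H, D, Y, V, N, W}.
  Root Q: left subtree has 2 nodes {X, L}, right has 2 {B, F}.
    Root X: left subtree has 0 nodes { }, right has 1 {L}.
    Root F: left subtree has 1 node {B}, right has 0 { }.
  Root V: left subtree has 3 nodes {H, D, Y}, right has 2 {N, W}.
    Root H: left subtree has 0 nodes { }, right has 2 {D, Y}.
      Root Y: left subtree has 1 node {D}, right has 0 { }.
    Root W: left subtree has 1 node {N}, right has 0 { }.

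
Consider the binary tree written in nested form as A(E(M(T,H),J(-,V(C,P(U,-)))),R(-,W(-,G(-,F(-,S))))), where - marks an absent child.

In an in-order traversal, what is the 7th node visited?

V

In-order visits the left subtree, then the node, then the right subtree.
At A: go left to E.
  At E: go left to M.
    At M: go left to T.
      T is a leaf — visit T.
    Visit M.
    At M: go right to H.
      H is a leaf — visit H.
  Visit E.
  At E: go right to J.
    At J: no left child.
    Visit J.
    At J: go right to V.
      At V: go left to C.
        C is a leaf — visit C.
      Visit V.
      At V: go right to P.
        At P: go left to U.
          U is a leaf — visit U.
        Visit P.
        At P: no right child.
Visit A.
At A: go right to R.
  At R: no left child.
  Visit R.
  At R: go right to W.
    At W: no left child.
    Visit W.
    At W: go right to G.
      At G: no left child.
      Visit G.
      At G: go right to F.
        At F: no left child.
        Visit F.
        At F: go right to S.
          S is a leaf — visit S.
Full in-order sequence: T, M, H, E, J, C, V, U, P, A, R, W, G, F, S.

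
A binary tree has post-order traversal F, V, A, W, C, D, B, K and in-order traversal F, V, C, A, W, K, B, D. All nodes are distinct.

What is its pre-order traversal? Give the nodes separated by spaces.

K C V F W A B D

The last element of post-order is the root; it splits in-order into left and right subtrees.
Root K: left subtree has 5 nodes {F, V, C, A, W}, right has 2 {B, D}.
  Root C: left subtree has 2 nodes {F, V}, right has 2 {A, W}.
    Root V: left subtree has 1 node {F}, right has 0 { }.
    Root W: left subtree has 1 node {A}, right has 0 { }.
  Root B: left subtree has 0 nodes { }, right has 1 {D}.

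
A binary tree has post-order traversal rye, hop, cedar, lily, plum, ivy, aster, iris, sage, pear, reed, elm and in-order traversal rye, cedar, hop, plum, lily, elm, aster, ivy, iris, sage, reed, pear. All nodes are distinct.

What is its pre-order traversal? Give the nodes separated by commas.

elm, plum, cedar, rye, hop, lily, reed, sage, iris, aster, ivy, pear

The last element of post-order is the root; it splits in-order into left and right subtrees.
Root elm: left subtree has 5 nodes {rye, cedar, hop, plum, lily}, right has 6 {aster, ivy, iris, sage, reed, pear}.
  Root plum: left subtree has 3 nodes {rye, cedar, hop}, right has 1 {lily}.
    Root cedar: left subtree has 1 node {rye}, right has 1 {hop}.
  Root reed: left subtree has 4 nodes {aster, ivy, iris, sage}, right has 1 {pear}.
    Root sage: left subtree has 3 nodes {aster, ivy, iris}, right has 0 { }.
      Root iris: left subtree has 2 nodes {aster, ivy}, right has 0 { }.
        Root aster: left subtree has 0 nodes { }, right has 1 {ivy}.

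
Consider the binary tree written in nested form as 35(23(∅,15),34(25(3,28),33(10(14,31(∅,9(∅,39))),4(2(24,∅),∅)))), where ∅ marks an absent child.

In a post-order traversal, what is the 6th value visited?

14

Post-order visits the left subtree, then the right subtree, then the node.
At 35: go left to 23.
  At 23: no left child.
  At 23: go right to 15.
    15 is a leaf — visit 15.
  Visit 23.
At 35: go right to 34.
  At 34: go left to 25.
    At 25: go left to 3.
      3 is a leaf — visit 3.
    At 25: go right to 28.
      28 is a leaf — visit 28.
    Visit 25.
  At 34: go right to 33.
    At 33: go left to 10.
      At 10: go left to 14.
        14 is a leaf — visit 14.
      At 10: go right to 31.
        At 31: no left child.
        At 31: go right to 9.
          At 9: no left child.
          At 9: go right to 39.
            39 is a leaf — visit 39.
          Visit 9.
        Visit 31.
      Visit 10.
    At 33: go right to 4.
      At 4: go left to 2.
        At 2: go left to 24.
          24 is a leaf — visit 24.
        At 2: no right child.
        Visit 2.
      At 4: no right child.
      Visit 4.
    Visit 33.
  Visit 34.
Visit 35.
Full post-order sequence: 15, 23, 3, 28, 25, 14, 39, 9, 31, 10, 24, 2, 4, 33, 34, 35.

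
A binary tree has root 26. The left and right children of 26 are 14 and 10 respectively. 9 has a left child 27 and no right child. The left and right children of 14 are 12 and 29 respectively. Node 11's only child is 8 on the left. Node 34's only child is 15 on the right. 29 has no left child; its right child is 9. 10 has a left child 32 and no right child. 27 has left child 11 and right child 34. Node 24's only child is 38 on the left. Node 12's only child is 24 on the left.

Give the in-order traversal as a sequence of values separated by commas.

In-order visits the left subtree, then the node, then the right subtree.
At 26: go left to 14.
  At 14: go left to 12.
    At 12: go left to 24.
      At 24: go left to 38.
        38 is a leaf — visit 38.
      Visit 24.
      At 24: no right child.
    Visit 12.
    At 12: no right child.
  Visit 14.
  At 14: go right to 29.
    At 29: no left child.
    Visit 29.
    At 29: go right to 9.
      At 9: go left to 27.
        At 27: go left to 11.
          At 11: go left to 8.
            8 is a leaf — visit 8.
          Visit 11.
          At 11: no right child.
        Visit 27.
        At 27: go right to 34.
          At 34: no left child.
          Visit 34.
          At 34: go right to 15.
            15 is a leaf — visit 15.
      Visit 9.
      At 9: no right child.
Visit 26.
At 26: go right to 10.
  At 10: go left to 32.
    32 is a leaf — visit 32.
  Visit 10.
  At 10: no right child.

38, 24, 12, 14, 29, 8, 11, 27, 34, 15, 9, 26, 32, 10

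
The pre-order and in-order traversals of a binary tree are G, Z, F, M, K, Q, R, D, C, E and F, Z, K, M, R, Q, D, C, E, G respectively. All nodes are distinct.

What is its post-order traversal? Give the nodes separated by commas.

F, K, R, E, C, D, Q, M, Z, G

The first element of pre-order is the root; it splits in-order into left and right subtrees.
Root G: left subtree has 9 nodes {F, Z, K, M, R, Q, D, C, E}, right has 0 { }.
  Root Z: left subtree has 1 node {F}, right has 7 {K, M, R, Q, D, C, E}.
    Root M: left subtree has 1 node {K}, right has 5 {R, Q, D, C, E}.
      Root Q: left subtree has 1 node {R}, right has 3 {D, C, E}.
        Root D: left subtree has 0 nodes { }, right has 2 {C, E}.
          Root C: left subtree has 0 nodes { }, right has 1 {E}.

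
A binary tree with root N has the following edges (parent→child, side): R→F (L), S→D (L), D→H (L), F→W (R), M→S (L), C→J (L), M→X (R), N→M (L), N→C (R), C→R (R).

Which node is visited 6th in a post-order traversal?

J

Post-order visits the left subtree, then the right subtree, then the node.
At N: go left to M.
  At M: go left to S.
    At S: go left to D.
      At D: go left to H.
        H is a leaf — visit H.
      At D: no right child.
      Visit D.
    At S: no right child.
    Visit S.
  At M: go right to X.
    X is a leaf — visit X.
  Visit M.
At N: go right to C.
  At C: go left to J.
    J is a leaf — visit J.
  At C: go right to R.
    At R: go left to F.
      At F: no left child.
      At F: go right to W.
        W is a leaf — visit W.
      Visit F.
    At R: no right child.
    Visit R.
  Visit C.
Visit N.
Full post-order sequence: H, D, S, X, M, J, W, F, R, C, N.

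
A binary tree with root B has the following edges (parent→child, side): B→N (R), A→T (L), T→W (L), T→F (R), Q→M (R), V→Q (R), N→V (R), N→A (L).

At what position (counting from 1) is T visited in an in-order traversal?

3

In-order visits the left subtree, then the node, then the right subtree.
At B: no left child.
Visit B.
At B: go right to N.
  At N: go left to A.
    At A: go left to T.
      At T: go left to W.
        W is a leaf — visit W.
      Visit T.
      At T: go right to F.
        F is a leaf — visit F.
    Visit A.
    At A: no right child.
  Visit N.
  At N: go right to V.
    At V: no left child.
    Visit V.
    At V: go right to Q.
      At Q: no left child.
      Visit Q.
      At Q: go right to M.
        M is a leaf — visit M.
Full in-order sequence: B, W, T, F, A, N, V, Q, M.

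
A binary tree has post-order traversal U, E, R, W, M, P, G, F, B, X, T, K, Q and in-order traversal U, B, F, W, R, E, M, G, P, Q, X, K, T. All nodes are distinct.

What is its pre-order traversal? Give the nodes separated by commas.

The last element of post-order is the root; it splits in-order into left and right subtrees.
Root Q: left subtree has 9 nodes {U, B, F, W, R, E, M, G, P}, right has 3 {X, K, T}.
  Root B: left subtree has 1 node {U}, right has 7 {F, W, R, E, M, G, P}.
    Root F: left subtree has 0 nodes { }, right has 6 {W, R, E, M, G, P}.
      Root G: left subtree has 4 nodes {W, R, E, M}, right has 1 {P}.
        Root M: left subtree has 3 nodes {W, R, E}, right has 0 { }.
          Root W: left subtree has 0 nodes { }, right has 2 {R, E}.
            Root R: left subtree has 0 nodes { }, right has 1 {E}.
  Root K: left subtree has 1 node {X}, right has 1 {T}.

Q, B, U, F, G, M, W, R, E, P, K, X, T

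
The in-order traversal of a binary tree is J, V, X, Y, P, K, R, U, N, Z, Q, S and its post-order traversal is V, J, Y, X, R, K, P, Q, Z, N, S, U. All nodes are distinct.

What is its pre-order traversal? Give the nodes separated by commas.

The last element of post-order is the root; it splits in-order into left and right subtrees.
Root U: left subtree has 7 nodes {J, V, X, Y, P, K, R}, right has 4 {N, Z, Q, S}.
  Root P: left subtree has 4 nodes {J, V, X, Y}, right has 2 {K, R}.
    Root X: left subtree has 2 nodes {J, V}, right has 1 {Y}.
      Root J: left subtree has 0 nodes { }, right has 1 {V}.
    Root K: left subtree has 0 nodes { }, right has 1 {R}.
  Root S: left subtree has 3 nodes {N, Z, Q}, right has 0 { }.
    Root N: left subtree has 0 nodes { }, right has 2 {Z, Q}.
      Root Z: left subtree has 0 nodes { }, right has 1 {Q}.

U, P, X, J, V, Y, K, R, S, N, Z, Q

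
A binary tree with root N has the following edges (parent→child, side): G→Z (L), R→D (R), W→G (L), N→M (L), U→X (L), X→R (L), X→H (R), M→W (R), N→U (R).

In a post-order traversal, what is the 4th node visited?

M

Post-order visits the left subtree, then the right subtree, then the node.
At N: go left to M.
  At M: no left child.
  At M: go right to W.
    At W: go left to G.
      At G: go left to Z.
        Z is a leaf — visit Z.
      At G: no right child.
      Visit G.
    At W: no right child.
    Visit W.
  Visit M.
At N: go right to U.
  At U: go left to X.
    At X: go left to R.
      At R: no left child.
      At R: go right to D.
        D is a leaf — visit D.
      Visit R.
    At X: go right to H.
      H is a leaf — visit H.
    Visit X.
  At U: no right child.
  Visit U.
Visit N.
Full post-order sequence: Z, G, W, M, D, R, H, X, U, N.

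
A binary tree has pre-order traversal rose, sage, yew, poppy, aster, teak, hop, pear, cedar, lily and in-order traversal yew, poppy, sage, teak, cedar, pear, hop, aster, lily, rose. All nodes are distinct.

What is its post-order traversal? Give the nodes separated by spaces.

The first element of pre-order is the root; it splits in-order into left and right subtrees.
Root rose: left subtree has 9 nodes {yew, poppy, sage, teak, cedar, pear, hop, aster, lily}, right has 0 { }.
  Root sage: left subtree has 2 nodes {yew, poppy}, right has 6 {teak, cedar, pear, hop, aster, lily}.
    Root yew: left subtree has 0 nodes { }, right has 1 {poppy}.
    Root aster: left subtree has 4 nodes {teak, cedar, pear, hop}, right has 1 {lily}.
      Root teak: left subtree has 0 nodes { }, right has 3 {cedar, pear, hop}.
        Root hop: left subtree has 2 nodes {cedar, pear}, right has 0 { }.
          Root pear: left subtree has 1 node {cedar}, right has 0 { }.

poppy yew cedar pear hop teak lily aster sage rose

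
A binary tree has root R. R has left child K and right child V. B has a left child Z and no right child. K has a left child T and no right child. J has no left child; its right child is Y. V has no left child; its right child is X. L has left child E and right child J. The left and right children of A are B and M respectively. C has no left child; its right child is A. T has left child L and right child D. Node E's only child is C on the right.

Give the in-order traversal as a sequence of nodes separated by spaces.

In-order visits the left subtree, then the node, then the right subtree.
At R: go left to K.
  At K: go left to T.
    At T: go left to L.
      At L: go left to E.
        At E: no left child.
        Visit E.
        At E: go right to C.
          At C: no left child.
          Visit C.
          At C: go right to A.
            At A: go left to B.
              At B: go left to Z.
                Z is a leaf — visit Z.
              Visit B.
              At B: no right child.
            Visit A.
            At A: go right to M.
              M is a leaf — visit M.
      Visit L.
      At L: go right to J.
        At J: no left child.
        Visit J.
        At J: go right to Y.
          Y is a leaf — visit Y.
    Visit T.
    At T: go right to D.
      D is a leaf — visit D.
  Visit K.
  At K: no right child.
Visit R.
At R: go right to V.
  At V: no left child.
  Visit V.
  At V: go right to X.
    X is a leaf — visit X.

E C Z B A M L J Y T D K R V X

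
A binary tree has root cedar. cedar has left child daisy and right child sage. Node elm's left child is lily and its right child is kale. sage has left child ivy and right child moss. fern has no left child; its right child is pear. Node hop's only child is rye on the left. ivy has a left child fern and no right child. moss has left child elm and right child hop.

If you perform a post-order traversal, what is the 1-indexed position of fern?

3

Post-order visits the left subtree, then the right subtree, then the node.
At cedar: go left to daisy.
  daisy is a leaf — visit daisy.
At cedar: go right to sage.
  At sage: go left to ivy.
    At ivy: go left to fern.
      At fern: no left child.
      At fern: go right to pear.
        pear is a leaf — visit pear.
      Visit fern.
    At ivy: no right child.
    Visit ivy.
  At sage: go right to moss.
    At moss: go left to elm.
      At elm: go left to lily.
        lily is a leaf — visit lily.
      At elm: go right to kale.
        kale is a leaf — visit kale.
      Visit elm.
    At moss: go right to hop.
      At hop: go left to rye.
        rye is a leaf — visit rye.
      At hop: no right child.
      Visit hop.
    Visit moss.
  Visit sage.
Visit cedar.
Full post-order sequence: daisy, pear, fern, ivy, lily, kale, elm, rye, hop, moss, sage, cedar.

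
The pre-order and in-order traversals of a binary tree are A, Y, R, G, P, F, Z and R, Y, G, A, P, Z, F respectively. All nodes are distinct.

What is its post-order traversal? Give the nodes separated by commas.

The first element of pre-order is the root; it splits in-order into left and right subtrees.
Root A: left subtree has 3 nodes {R, Y, G}, right has 3 {P, Z, F}.
  Root Y: left subtree has 1 node {R}, right has 1 {G}.
  Root P: left subtree has 0 nodes { }, right has 2 {Z, F}.
    Root F: left subtree has 1 node {Z}, right has 0 { }.

R, G, Y, Z, F, P, A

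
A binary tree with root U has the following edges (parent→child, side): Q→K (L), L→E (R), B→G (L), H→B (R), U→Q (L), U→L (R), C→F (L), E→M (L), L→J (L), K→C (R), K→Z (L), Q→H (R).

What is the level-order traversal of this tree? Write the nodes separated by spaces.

U Q L K H J E Z C B M F G

Level-order visits nodes level by level from the root, left to right within each level.
Level 0: U
Level 1: Q, L
Level 2: K, H, J, E
Level 3: Z, C, B, M
Level 4: F, G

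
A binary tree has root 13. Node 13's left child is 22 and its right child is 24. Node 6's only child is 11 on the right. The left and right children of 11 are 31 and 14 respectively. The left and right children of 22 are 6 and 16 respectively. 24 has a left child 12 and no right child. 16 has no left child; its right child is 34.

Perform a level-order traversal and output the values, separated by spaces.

13 22 24 6 16 12 11 34 31 14

Level-order visits nodes level by level from the root, left to right within each level.
Level 0: 13
Level 1: 22, 24
Level 2: 6, 16, 12
Level 3: 11, 34
Level 4: 31, 14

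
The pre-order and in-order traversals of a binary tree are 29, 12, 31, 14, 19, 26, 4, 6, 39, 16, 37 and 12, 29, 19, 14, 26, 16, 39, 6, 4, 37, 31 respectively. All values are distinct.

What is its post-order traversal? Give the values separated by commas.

The first element of pre-order is the root; it splits in-order into left and right subtrees.
Root 29: left subtree has 1 node {12}, right has 9 {19, 14, 26, 16, 39, 6, 4, 37, 31}.
  Root 31: left subtree has 8 nodes {19, 14, 26, 16, 39, 6, 4, 37}, right has 0 { }.
    Root 14: left subtree has 1 node {19}, right has 6 {26, 16, 39, 6, 4, 37}.
      Root 26: left subtree has 0 nodes { }, right has 5 {16, 39, 6, 4, 37}.
        Root 4: left subtree has 3 nodes {16, 39, 6}, right has 1 {37}.
          Root 6: left subtree has 2 nodes {16, 39}, right has 0 { }.
            Root 39: left subtree has 1 node {16}, right has 0 { }.

12, 19, 16, 39, 6, 37, 4, 26, 14, 31, 29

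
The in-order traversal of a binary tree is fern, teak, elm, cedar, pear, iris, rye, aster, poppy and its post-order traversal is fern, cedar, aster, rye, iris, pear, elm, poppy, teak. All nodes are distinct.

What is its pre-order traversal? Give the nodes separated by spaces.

teak fern poppy elm pear cedar iris rye aster

The last element of post-order is the root; it splits in-order into left and right subtrees.
Root teak: left subtree has 1 node {fern}, right has 7 {elm, cedar, pear, iris, rye, aster, poppy}.
  Root poppy: left subtree has 6 nodes {elm, cedar, pear, iris, rye, aster}, right has 0 { }.
    Root elm: left subtree has 0 nodes { }, right has 5 {cedar, pear, iris, rye, aster}.
      Root pear: left subtree has 1 node {cedar}, right has 3 {iris, rye, aster}.
        Root iris: left subtree has 0 nodes { }, right has 2 {rye, aster}.
          Root rye: left subtree has 0 nodes { }, right has 1 {aster}.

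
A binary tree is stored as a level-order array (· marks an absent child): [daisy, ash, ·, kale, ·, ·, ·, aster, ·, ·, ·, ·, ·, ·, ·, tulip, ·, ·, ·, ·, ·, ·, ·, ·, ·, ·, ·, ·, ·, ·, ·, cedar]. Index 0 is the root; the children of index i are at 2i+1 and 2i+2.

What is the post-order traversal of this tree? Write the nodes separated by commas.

Post-order visits the left subtree, then the right subtree, then the node.
At daisy: go left to ash.
  At ash: go left to kale.
    At kale: go left to aster.
      At aster: go left to tulip.
        At tulip: go left to cedar.
          cedar is a leaf — visit cedar.
        At tulip: no right child.
        Visit tulip.
      At aster: no right child.
      Visit aster.
    At kale: no right child.
    Visit kale.
  At ash: no right child.
  Visit ash.
At daisy: no right child.
Visit daisy.

cedar, tulip, aster, kale, ash, daisy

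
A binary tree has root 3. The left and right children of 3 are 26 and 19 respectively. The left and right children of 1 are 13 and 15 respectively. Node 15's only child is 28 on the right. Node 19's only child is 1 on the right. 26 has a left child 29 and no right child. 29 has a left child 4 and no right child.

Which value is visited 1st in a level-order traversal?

3

Level-order visits nodes level by level from the root, left to right within each level.
Level 0: 3
Level 1: 26, 19
Level 2: 29, 1
Level 3: 4, 13, 15
Level 4: 28
Full level-order sequence: 3, 26, 19, 29, 1, 4, 13, 15, 28.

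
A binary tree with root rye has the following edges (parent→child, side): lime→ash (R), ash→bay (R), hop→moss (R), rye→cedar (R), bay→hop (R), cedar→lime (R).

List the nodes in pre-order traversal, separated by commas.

Pre-order visits the node, then its left subtree, then its right subtree.
Visit rye.
At rye: no left child.
At rye: go right to cedar.
  Visit cedar.
  At cedar: no left child.
  At cedar: go right to lime.
    Visit lime.
    At lime: no left child.
    At lime: go right to ash.
      Visit ash.
      At ash: no left child.
      At ash: go right to bay.
        Visit bay.
        At bay: no left child.
        At bay: go right to hop.
          Visit hop.
          At hop: no left child.
          At hop: go right to moss.
            moss is a leaf — visit moss.

rye, cedar, lime, ash, bay, hop, moss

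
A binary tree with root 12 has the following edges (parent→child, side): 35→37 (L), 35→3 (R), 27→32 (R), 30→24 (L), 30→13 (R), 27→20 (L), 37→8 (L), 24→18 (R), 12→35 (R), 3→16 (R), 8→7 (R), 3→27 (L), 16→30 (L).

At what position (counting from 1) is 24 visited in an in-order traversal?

In-order visits the left subtree, then the node, then the right subtree.
At 12: no left child.
Visit 12.
At 12: go right to 35.
  At 35: go left to 37.
    At 37: go left to 8.
      At 8: no left child.
      Visit 8.
      At 8: go right to 7.
        7 is a leaf — visit 7.
    Visit 37.
    At 37: no right child.
  Visit 35.
  At 35: go right to 3.
    At 3: go left to 27.
      At 27: go left to 20.
        20 is a leaf — visit 20.
      Visit 27.
      At 27: go right to 32.
        32 is a leaf — visit 32.
    Visit 3.
    At 3: go right to 16.
      At 16: go left to 30.
        At 30: go left to 24.
          At 24: no left child.
          Visit 24.
          At 24: go right to 18.
            18 is a leaf — visit 18.
        Visit 30.
        At 30: go right to 13.
          13 is a leaf — visit 13.
      Visit 16.
      At 16: no right child.
Full in-order sequence: 12, 8, 7, 37, 35, 20, 27, 32, 3, 24, 18, 30, 13, 16.

10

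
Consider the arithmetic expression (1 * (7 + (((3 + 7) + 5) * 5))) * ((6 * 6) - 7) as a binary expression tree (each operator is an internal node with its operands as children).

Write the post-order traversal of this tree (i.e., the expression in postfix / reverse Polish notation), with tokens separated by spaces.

Post-order on an expression tree gives postfix notation: for each operator, emit left operand, right operand, then the operator.

1 7 3 7 + 5 + 5 * + * 6 6 * 7 - *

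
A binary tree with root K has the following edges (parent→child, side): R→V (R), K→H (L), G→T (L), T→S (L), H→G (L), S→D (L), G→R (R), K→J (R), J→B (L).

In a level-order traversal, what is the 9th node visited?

V

Level-order visits nodes level by level from the root, left to right within each level.
Level 0: K
Level 1: H, J
Level 2: G, B
Level 3: T, R
Level 4: S, V
Level 5: D
Full level-order sequence: K, H, J, G, B, T, R, S, V, D.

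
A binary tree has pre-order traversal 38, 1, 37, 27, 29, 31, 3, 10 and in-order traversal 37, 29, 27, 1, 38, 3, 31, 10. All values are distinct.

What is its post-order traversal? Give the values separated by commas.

The first element of pre-order is the root; it splits in-order into left and right subtrees.
Root 38: left subtree has 4 nodes {37, 29, 27, 1}, right has 3 {3, 31, 10}.
  Root 1: left subtree has 3 nodes {37, 29, 27}, right has 0 { }.
    Root 37: left subtree has 0 nodes { }, right has 2 {29, 27}.
      Root 27: left subtree has 1 node {29}, right has 0 { }.
  Root 31: left subtree has 1 node {3}, right has 1 {10}.

29, 27, 37, 1, 3, 10, 31, 38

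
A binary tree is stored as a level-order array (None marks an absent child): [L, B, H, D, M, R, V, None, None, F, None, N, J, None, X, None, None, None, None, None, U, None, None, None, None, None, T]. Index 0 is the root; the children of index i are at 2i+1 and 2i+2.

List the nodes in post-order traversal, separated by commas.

D, U, F, M, B, N, T, J, R, X, V, H, L

Post-order visits the left subtree, then the right subtree, then the node.
At L: go left to B.
  At B: go left to D.
    D is a leaf — visit D.
  At B: go right to M.
    At M: go left to F.
      At F: no left child.
      At F: go right to U.
        U is a leaf — visit U.
      Visit F.
    At M: no right child.
    Visit M.
  Visit B.
At L: go right to H.
  At H: go left to R.
    At R: go left to N.
      N is a leaf — visit N.
    At R: go right to J.
      At J: no left child.
      At J: go right to T.
        T is a leaf — visit T.
      Visit J.
    Visit R.
  At H: go right to V.
    At V: no left child.
    At V: go right to X.
      X is a leaf — visit X.
    Visit V.
  Visit H.
Visit L.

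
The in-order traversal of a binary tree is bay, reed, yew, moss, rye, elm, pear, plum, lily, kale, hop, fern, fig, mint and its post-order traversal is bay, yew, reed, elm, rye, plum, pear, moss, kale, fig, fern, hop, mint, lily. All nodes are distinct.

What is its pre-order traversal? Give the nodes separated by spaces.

The last element of post-order is the root; it splits in-order into left and right subtrees.
Root lily: left subtree has 8 nodes {bay, reed, yew, moss, rye, elm, pear, plum}, right has 5 {kale, hop, fern, fig, mint}.
  Root moss: left subtree has 3 nodes {bay, reed, yew}, right has 4 {rye, elm, pear, plum}.
    Root reed: left subtree has 1 node {bay}, right has 1 {yew}.
    Root pear: left subtree has 2 nodes {rye, elm}, right has 1 {plum}.
      Root rye: left subtree has 0 nodes { }, right has 1 {elm}.
  Root mint: left subtree has 4 nodes {kale, hop, fern, fig}, right has 0 { }.
    Root hop: left subtree has 1 node {kale}, right has 2 {fern, fig}.
      Root fern: left subtree has 0 nodes { }, right has 1 {fig}.

lily moss reed bay yew pear rye elm plum mint hop kale fern fig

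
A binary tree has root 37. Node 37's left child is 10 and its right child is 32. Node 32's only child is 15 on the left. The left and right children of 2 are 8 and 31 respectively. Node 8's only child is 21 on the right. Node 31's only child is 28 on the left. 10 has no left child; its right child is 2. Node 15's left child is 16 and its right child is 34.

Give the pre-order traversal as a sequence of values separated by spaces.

Pre-order visits the node, then its left subtree, then its right subtree.
Visit 37.
At 37: go left to 10.
  Visit 10.
  At 10: no left child.
  At 10: go right to 2.
    Visit 2.
    At 2: go left to 8.
      Visit 8.
      At 8: no left child.
      At 8: go right to 21.
        21 is a leaf — visit 21.
    At 2: go right to 31.
      Visit 31.
      At 31: go left to 28.
        28 is a leaf — visit 28.
      At 31: no right child.
At 37: go right to 32.
  Visit 32.
  At 32: go left to 15.
    Visit 15.
    At 15: go left to 16.
      16 is a leaf — visit 16.
    At 15: go right to 34.
      34 is a leaf — visit 34.
  At 32: no right child.

37 10 2 8 21 31 28 32 15 16 34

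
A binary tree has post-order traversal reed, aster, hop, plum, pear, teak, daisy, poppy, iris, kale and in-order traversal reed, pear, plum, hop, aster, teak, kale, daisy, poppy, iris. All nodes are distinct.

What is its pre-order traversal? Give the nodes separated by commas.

kale, teak, pear, reed, plum, hop, aster, iris, poppy, daisy

The last element of post-order is the root; it splits in-order into left and right subtrees.
Root kale: left subtree has 6 nodes {reed, pear, plum, hop, aster, teak}, right has 3 {daisy, poppy, iris}.
  Root teak: left subtree has 5 nodes {reed, pear, plum, hop, aster}, right has 0 { }.
    Root pear: left subtree has 1 node {reed}, right has 3 {plum, hop, aster}.
      Root plum: left subtree has 0 nodes { }, right has 2 {hop, aster}.
        Root hop: left subtree has 0 nodes { }, right has 1 {aster}.
  Root iris: left subtree has 2 nodes {daisy, poppy}, right has 0 { }.
    Root poppy: left subtree has 1 node {daisy}, right has 0 { }.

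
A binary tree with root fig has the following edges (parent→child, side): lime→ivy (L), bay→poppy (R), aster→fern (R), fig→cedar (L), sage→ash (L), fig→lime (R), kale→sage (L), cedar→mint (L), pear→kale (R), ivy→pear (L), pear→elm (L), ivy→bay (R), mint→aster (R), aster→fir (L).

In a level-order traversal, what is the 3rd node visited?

lime

Level-order visits nodes level by level from the root, left to right within each level.
Level 0: fig
Level 1: cedar, lime
Level 2: mint, ivy
Level 3: aster, pear, bay
Level 4: fir, fern, elm, kale, poppy
Level 5: sage
Level 6: ash
Full level-order sequence: fig, cedar, lime, mint, ivy, aster, pear, bay, fir, fern, elm, kale, poppy, sage, ash.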